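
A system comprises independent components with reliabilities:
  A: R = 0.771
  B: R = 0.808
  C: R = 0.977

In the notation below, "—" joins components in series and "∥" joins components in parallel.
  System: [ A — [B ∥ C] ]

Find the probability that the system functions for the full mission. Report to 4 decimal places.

0.7676

Parallel (B and C): 1 − (1 − 0.808000)(1 − 0.977000) = 0.995584
Series (A and [0.995584]): 0.771000 × 0.995584 = 0.7676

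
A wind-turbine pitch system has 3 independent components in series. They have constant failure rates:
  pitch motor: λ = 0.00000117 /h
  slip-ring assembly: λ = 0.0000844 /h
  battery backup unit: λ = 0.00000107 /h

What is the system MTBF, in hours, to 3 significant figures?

Series of exponential components: λ_sys = Σ λ_i
λ_sys = 0.00000117 + 0.0000844 + 0.00000107 = 8.6640e-05 /h
MTBF = 1 / λ_sys = 11500 h

11500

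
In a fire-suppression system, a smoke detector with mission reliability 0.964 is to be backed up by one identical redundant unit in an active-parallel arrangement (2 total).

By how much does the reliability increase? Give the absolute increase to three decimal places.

R_before = 0.964
R_after = 1 − (1 − 0.964)^2 = 0.999
ΔR = 0.999 − 0.964 = 0.035

0.035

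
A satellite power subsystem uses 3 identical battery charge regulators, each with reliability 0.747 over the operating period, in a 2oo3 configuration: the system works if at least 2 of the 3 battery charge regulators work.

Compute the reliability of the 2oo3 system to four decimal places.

R = Σ_{i=2}^{3} C(3,i) p^i (1−p)^{3−i} with p = 0.747
C(3,2)·0.747^2·0.253^1 = 0.423529
C(3,3)·0.747^3·0.253^0 = 0.416833
Sum = 0.8404

0.8404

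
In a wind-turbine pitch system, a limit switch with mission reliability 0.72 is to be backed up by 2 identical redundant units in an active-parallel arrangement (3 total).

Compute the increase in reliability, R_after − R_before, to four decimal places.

0.2580

R_before = 0.72
R_after = 1 − (1 − 0.72)^3 = 0.9780
ΔR = 0.9780 − 0.72 = 0.2580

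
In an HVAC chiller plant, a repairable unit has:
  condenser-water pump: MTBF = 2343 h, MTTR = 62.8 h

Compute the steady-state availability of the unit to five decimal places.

0.97390

A(condenser-water pump) = MTBF/(MTBF+MTTR) = 2343/(2343+62.8) = 0.97390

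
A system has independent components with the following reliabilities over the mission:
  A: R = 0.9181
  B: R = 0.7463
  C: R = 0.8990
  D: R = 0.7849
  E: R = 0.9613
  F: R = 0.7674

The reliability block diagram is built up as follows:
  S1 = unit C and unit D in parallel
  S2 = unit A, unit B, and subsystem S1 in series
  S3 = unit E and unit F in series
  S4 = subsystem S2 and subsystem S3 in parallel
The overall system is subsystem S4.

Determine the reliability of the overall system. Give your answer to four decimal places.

Parallel (C and D): 1 − (1 − 0.899000)(1 − 0.784900) = 0.978275
Series (A, B, and [0.978275]): 0.918100 × 0.746300 × 0.978275 = 0.670293
Series (E and F): 0.961300 × 0.767400 = 0.737702
Parallel ([0.670293] and [0.737702]): 1 − (1 − 0.670293)(1 − 0.737702) = 0.9135

0.9135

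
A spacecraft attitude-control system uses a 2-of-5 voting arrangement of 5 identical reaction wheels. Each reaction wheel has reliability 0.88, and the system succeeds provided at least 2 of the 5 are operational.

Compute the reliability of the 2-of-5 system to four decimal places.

R = Σ_{i=2}^{5} C(5,i) p^i (1−p)^{5−i} with p = 0.88
C(5,2)·0.88^2·0.12^3 = 0.013382
C(5,3)·0.88^3·0.12^2 = 0.098132
C(5,4)·0.88^4·0.12^1 = 0.359817
C(5,5)·0.88^5·0.12^0 = 0.527732
Sum = 0.9991

0.9991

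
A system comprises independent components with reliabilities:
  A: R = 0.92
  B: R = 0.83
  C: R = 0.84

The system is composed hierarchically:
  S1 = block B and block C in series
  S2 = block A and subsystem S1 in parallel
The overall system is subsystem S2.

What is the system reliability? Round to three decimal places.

Series (B and C): 0.83000 × 0.84000 = 0.69720
Parallel (A and [0.69720]): 1 − (1 − 0.92000)(1 − 0.69720) = 0.976

0.976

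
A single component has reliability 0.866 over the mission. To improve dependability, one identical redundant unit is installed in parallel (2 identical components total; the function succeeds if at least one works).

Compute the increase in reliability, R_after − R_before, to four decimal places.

0.1160

R_before = 0.866
R_after = 1 − (1 − 0.866)^2 = 0.9820
ΔR = 0.9820 − 0.866 = 0.1160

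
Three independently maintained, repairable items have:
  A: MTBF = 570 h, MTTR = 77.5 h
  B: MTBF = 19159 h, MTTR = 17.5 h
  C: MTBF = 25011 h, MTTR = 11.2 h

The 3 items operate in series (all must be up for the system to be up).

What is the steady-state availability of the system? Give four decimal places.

A(A) = MTBF/(MTBF+MTTR) = 570/(570+77.5) = 0.880309
A(B) = MTBF/(MTBF+MTTR) = 19159/(19159+17.5) = 0.999087
A(C) = MTBF/(MTBF+MTTR) = 25011/(25011+11.2) = 0.999552
Series availability: 0.880309 × 0.999087 × 0.999552 = 0.8791

0.8791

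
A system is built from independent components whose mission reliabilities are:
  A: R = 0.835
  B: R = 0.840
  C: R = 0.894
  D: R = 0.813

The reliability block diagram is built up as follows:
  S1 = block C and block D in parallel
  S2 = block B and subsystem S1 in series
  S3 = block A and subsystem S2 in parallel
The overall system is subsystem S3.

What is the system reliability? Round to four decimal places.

Parallel (C and D): 1 − (1 − 0.894000)(1 − 0.813000) = 0.980178
Series (B and [0.980178]): 0.840000 × 0.980178 = 0.823350
Parallel (A and [0.823350]): 1 − (1 − 0.835000)(1 − 0.823350) = 0.9709

0.9709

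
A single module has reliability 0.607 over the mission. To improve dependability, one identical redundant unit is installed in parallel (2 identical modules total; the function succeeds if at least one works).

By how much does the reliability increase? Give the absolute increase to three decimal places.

0.239

R_before = 0.607
R_after = 1 − (1 − 0.607)^2 = 0.846
ΔR = 0.846 − 0.607 = 0.239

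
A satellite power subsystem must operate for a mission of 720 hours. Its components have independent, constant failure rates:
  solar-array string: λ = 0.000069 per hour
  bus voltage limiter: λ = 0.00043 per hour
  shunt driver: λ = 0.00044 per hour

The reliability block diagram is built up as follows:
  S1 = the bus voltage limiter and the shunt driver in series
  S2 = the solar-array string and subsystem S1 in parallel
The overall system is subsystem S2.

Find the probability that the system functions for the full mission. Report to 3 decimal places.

0.977

R(solar-array string) = exp(−0.000069 × 720) = 0.95153
R(bus voltage limiter) = exp(−0.00043 × 720) = 0.73374
R(shunt driver) = exp(−0.00044 × 720) = 0.72848
Series (bus voltage limiter and shunt driver): 0.73374 × 0.72848 = 0.53451
Parallel (solar-array string and [0.53451]): 1 − (1 − 0.95153)(1 − 0.53451) = 0.977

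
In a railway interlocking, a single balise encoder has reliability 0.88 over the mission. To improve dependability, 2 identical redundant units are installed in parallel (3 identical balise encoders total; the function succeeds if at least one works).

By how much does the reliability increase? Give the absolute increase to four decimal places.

0.1183

R_before = 0.88
R_after = 1 − (1 − 0.88)^3 = 0.9983
ΔR = 0.9983 − 0.88 = 0.1183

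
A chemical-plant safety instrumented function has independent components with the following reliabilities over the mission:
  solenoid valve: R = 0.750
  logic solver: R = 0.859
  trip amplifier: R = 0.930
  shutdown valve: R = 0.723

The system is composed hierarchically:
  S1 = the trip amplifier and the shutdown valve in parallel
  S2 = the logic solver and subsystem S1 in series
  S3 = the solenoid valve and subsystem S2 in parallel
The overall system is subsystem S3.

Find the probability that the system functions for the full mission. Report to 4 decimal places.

0.9606

Parallel (trip amplifier and shutdown valve): 1 − (1 − 0.930000)(1 − 0.723000) = 0.980610
Series (logic solver and [0.980610]): 0.859000 × 0.980610 = 0.842344
Parallel (solenoid valve and [0.842344]): 1 − (1 − 0.750000)(1 − 0.842344) = 0.9606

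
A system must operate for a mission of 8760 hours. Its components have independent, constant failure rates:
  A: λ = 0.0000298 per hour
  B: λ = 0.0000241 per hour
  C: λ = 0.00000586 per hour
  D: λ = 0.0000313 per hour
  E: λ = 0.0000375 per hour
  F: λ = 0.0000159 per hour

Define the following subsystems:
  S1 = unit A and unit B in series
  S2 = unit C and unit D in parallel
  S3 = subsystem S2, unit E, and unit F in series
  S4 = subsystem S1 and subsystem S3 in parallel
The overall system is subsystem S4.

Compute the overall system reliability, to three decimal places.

0.857

R(A) = exp(−0.0000298 × 8760) = 0.77024
R(B) = exp(−0.0000241 × 8760) = 0.80968
R(C) = exp(−0.00000586 × 8760) = 0.94996
R(D) = exp(−0.0000313 × 8760) = 0.76019
R(E) = exp(−0.0000375 × 8760) = 0.72000
R(F) = exp(−0.0000159 × 8760) = 0.86998
Series (A and B): 0.77024 × 0.80968 = 0.62365
Parallel (C and D): 1 − (1 − 0.94996)(1 − 0.76019) = 0.98800
Series ([0.98800], E, and F): 0.98800 × 0.72000 × 0.86998 = 0.61887
Parallel ([0.62365] and [0.61887]): 1 − (1 − 0.62365)(1 − 0.61887) = 0.857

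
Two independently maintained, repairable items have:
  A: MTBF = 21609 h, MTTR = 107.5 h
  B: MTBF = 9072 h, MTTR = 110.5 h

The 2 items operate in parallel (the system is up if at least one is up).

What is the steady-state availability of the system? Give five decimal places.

A(A) = MTBF/(MTBF+MTTR) = 21609/(21609+107.5) = 0.995050
A(B) = MTBF/(MTBF+MTTR) = 9072/(9072+110.5) = 0.987966
Parallel availability: 1 − (1 − 0.995050)(1 − 0.987966) = 0.99994

0.99994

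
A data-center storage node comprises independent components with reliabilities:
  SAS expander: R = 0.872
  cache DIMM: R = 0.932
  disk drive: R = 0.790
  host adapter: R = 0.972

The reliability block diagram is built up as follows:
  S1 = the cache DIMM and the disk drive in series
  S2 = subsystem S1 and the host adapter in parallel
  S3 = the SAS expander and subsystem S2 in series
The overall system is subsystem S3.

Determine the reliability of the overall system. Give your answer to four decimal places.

0.8656

Series (cache DIMM and disk drive): 0.932000 × 0.790000 = 0.736280
Parallel ([0.736280] and host adapter): 1 − (1 − 0.736280)(1 − 0.972000) = 0.992616
Series (SAS expander and [0.992616]): 0.872000 × 0.992616 = 0.8656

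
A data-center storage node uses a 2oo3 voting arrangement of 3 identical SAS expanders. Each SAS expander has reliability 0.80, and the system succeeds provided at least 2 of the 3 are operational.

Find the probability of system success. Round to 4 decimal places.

0.8960

R = Σ_{i=2}^{3} C(3,i) p^i (1−p)^{3−i} with p = 0.80
C(3,2)·0.80^2·0.20^1 = 0.384000
C(3,3)·0.80^3·0.20^0 = 0.512000
Sum = 0.8960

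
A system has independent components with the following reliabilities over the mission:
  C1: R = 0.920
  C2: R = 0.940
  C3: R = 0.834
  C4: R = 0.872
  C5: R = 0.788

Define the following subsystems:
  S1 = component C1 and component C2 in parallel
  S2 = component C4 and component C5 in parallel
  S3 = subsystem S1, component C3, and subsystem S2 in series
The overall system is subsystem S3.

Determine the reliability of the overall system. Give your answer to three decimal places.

Parallel (C1 and C2): 1 − (1 − 0.92000)(1 − 0.94000) = 0.99520
Parallel (C4 and C5): 1 − (1 − 0.87200)(1 − 0.78800) = 0.97286
Series ([0.99520], C3, and [0.97286]): 0.99520 × 0.83400 × 0.97286 = 0.807

0.807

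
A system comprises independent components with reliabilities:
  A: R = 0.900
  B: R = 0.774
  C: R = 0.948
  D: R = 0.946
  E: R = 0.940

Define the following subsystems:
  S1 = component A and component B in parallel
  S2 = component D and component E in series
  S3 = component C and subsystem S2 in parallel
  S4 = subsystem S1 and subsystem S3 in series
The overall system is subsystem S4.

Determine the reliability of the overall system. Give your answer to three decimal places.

Parallel (A and B): 1 − (1 − 0.90000)(1 − 0.77400) = 0.97740
Series (D and E): 0.94600 × 0.94000 = 0.88924
Parallel (C and [0.88924]): 1 − (1 − 0.94800)(1 − 0.88924) = 0.99424
Series ([0.97740] and [0.99424]): 0.97740 × 0.99424 = 0.972

0.972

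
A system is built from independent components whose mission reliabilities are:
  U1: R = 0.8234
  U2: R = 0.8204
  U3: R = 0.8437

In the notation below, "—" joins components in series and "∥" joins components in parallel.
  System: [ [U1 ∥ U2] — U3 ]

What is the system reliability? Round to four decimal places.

0.8169

Parallel (U1 and U2): 1 − (1 − 0.823400)(1 − 0.820400) = 0.968283
Series ([0.968283] and U3): 0.968283 × 0.843700 = 0.8169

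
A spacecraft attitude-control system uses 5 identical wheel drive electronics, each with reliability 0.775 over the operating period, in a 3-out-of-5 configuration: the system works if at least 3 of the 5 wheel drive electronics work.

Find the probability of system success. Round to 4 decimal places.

0.9211

R = Σ_{i=3}^{5} C(5,i) p^i (1−p)^{5−i} with p = 0.775
C(5,3)·0.775^3·0.225^2 = 0.235651
C(5,4)·0.775^4·0.225^1 = 0.405844
C(5,5)·0.775^5·0.225^0 = 0.279582
Sum = 0.9211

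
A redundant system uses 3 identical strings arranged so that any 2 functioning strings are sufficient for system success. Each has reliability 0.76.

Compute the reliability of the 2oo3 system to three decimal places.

0.855

R = Σ_{i=2}^{3} C(3,i) p^i (1−p)^{3−i} with p = 0.76
C(3,2)·0.76^2·0.24^1 = 0.41587
C(3,3)·0.76^3·0.24^0 = 0.43898
Sum = 0.855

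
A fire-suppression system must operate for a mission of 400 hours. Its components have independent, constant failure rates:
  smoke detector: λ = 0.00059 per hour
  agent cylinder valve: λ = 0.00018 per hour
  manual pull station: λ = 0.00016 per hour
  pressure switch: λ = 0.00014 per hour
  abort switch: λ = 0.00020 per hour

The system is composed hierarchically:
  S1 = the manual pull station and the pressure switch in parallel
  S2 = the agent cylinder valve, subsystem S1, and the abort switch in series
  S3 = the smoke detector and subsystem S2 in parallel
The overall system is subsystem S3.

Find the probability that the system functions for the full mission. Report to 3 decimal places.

R(smoke detector) = exp(−0.00059 × 400) = 0.78978
R(agent cylinder valve) = exp(−0.00018 × 400) = 0.93053
R(manual pull station) = exp(−0.00016 × 400) = 0.93800
R(pressure switch) = exp(−0.00014 × 400) = 0.94554
R(abort switch) = exp(−0.00020 × 400) = 0.92312
Parallel (manual pull station and pressure switch): 1 − (1 − 0.93800)(1 − 0.94554) = 0.99662
Series (agent cylinder valve, [0.99662], and abort switch): 0.93053 × 0.99662 × 0.92312 = 0.85609
Parallel (smoke detector and [0.85609]): 1 − (1 − 0.78978)(1 − 0.85609) = 0.970

0.970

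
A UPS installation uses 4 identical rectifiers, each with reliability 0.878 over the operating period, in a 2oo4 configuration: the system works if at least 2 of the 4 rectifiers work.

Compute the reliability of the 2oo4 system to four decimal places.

R = Σ_{i=2}^{4} C(4,i) p^i (1−p)^{4−i} with p = 0.878
C(4,2)·0.878^2·0.122^2 = 0.068843
C(4,3)·0.878^3·0.122^1 = 0.330296
C(4,4)·0.878^4·0.122^0 = 0.594262
Sum = 0.9934

0.9934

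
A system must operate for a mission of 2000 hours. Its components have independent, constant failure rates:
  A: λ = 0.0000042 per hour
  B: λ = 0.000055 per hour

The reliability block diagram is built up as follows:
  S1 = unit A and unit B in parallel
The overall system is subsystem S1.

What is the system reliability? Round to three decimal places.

0.999

R(A) = exp(−0.0000042 × 2000) = 0.99164
R(B) = exp(−0.000055 × 2000) = 0.89583
Parallel (A and B): 1 − (1 − 0.99164)(1 − 0.89583) = 0.999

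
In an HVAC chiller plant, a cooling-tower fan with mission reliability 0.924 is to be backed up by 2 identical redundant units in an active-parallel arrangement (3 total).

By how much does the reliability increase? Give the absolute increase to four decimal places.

R_before = 0.924
R_after = 1 − (1 − 0.924)^3 = 0.9996
ΔR = 0.9996 − 0.924 = 0.0756

0.0756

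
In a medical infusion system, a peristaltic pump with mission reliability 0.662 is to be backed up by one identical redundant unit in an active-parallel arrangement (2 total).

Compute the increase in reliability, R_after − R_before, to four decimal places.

0.2238

R_before = 0.662
R_after = 1 − (1 − 0.662)^2 = 0.8858
ΔR = 0.8858 − 0.662 = 0.2238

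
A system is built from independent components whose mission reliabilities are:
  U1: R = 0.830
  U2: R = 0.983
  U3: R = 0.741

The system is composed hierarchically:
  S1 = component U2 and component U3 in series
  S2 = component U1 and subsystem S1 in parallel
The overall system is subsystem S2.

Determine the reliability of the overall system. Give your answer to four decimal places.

Series (U2 and U3): 0.983000 × 0.741000 = 0.728403
Parallel (U1 and [0.728403]): 1 − (1 − 0.830000)(1 − 0.728403) = 0.9538

0.9538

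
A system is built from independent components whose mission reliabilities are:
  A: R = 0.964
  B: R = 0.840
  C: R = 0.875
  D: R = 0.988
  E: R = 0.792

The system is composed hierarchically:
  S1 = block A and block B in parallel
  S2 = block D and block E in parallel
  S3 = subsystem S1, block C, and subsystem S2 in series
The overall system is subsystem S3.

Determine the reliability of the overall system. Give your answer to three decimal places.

Parallel (A and B): 1 − (1 − 0.96400)(1 − 0.84000) = 0.99424
Parallel (D and E): 1 − (1 − 0.98800)(1 − 0.79200) = 0.99750
Series ([0.99424], C, and [0.99750]): 0.99424 × 0.87500 × 0.99750 = 0.868

0.868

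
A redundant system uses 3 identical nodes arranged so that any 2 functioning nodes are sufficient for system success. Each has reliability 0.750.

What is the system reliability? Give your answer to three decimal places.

0.844

R = Σ_{i=2}^{3} C(3,i) p^i (1−p)^{3−i} with p = 0.750
C(3,2)·0.750^2·0.250^1 = 0.42188
C(3,3)·0.750^3·0.250^0 = 0.42188
Sum = 0.844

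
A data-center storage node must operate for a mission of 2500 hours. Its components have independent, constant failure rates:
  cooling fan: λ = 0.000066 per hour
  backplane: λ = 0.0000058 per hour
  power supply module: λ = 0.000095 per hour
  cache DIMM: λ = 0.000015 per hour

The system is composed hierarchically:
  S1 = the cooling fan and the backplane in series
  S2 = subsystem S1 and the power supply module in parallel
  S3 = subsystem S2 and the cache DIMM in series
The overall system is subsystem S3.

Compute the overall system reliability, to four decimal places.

R(cooling fan) = exp(−0.000066 × 2500) = 0.847894
R(backplane) = exp(−0.0000058 × 2500) = 0.985605
R(power supply module) = exp(−0.000095 × 2500) = 0.788597
R(cache DIMM) = exp(−0.000015 × 2500) = 0.963194
Series (cooling fan and backplane): 0.847894 × 0.985605 = 0.835689
Parallel ([0.835689] and power supply module): 1 − (1 − 0.835689)(1 − 0.788597) = 0.965264
Series ([0.965264] and cache DIMM): 0.965264 × 0.963194 = 0.9297

0.9297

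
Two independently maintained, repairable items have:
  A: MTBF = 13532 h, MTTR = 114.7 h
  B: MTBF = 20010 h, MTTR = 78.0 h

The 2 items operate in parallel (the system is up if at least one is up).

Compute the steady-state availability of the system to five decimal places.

A(A) = MTBF/(MTBF+MTTR) = 13532/(13532+114.7) = 0.991595
A(B) = MTBF/(MTBF+MTTR) = 20010/(20010+78.0) = 0.996117
Parallel availability: 1 − (1 − 0.991595)(1 − 0.996117) = 0.99997

0.99997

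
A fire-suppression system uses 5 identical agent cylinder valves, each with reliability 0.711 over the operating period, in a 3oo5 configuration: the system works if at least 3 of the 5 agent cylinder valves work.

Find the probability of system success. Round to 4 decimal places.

0.8512

R = Σ_{i=3}^{5} C(5,i) p^i (1−p)^{5−i} with p = 0.711
C(5,3)·0.711^3·0.289^2 = 0.300196
C(5,4)·0.711^4·0.289^1 = 0.369272
C(5,5)·0.711^5·0.289^0 = 0.181697
Sum = 0.8512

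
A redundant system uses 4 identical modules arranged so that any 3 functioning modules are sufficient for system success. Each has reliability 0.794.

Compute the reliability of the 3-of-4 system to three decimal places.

0.810

R = Σ_{i=3}^{4} C(4,i) p^i (1−p)^{4−i} with p = 0.794
C(4,3)·0.794^3·0.206^1 = 0.41247
C(4,4)·0.794^4·0.206^0 = 0.39745
Sum = 0.810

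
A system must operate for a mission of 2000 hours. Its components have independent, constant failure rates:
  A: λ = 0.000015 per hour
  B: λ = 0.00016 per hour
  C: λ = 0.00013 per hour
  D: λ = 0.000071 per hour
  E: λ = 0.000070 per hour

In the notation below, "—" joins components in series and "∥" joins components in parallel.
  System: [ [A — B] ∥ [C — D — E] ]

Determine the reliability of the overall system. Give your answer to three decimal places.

0.876

R(A) = exp(−0.000015 × 2000) = 0.97045
R(B) = exp(−0.00016 × 2000) = 0.72615
R(C) = exp(−0.00013 × 2000) = 0.77105
R(D) = exp(−0.000071 × 2000) = 0.86762
R(E) = exp(−0.000070 × 2000) = 0.86936
Series (A and B): 0.97045 × 0.72615 = 0.70469
Series (C, D, and E): 0.77105 × 0.86762 × 0.86936 = 0.58158
Parallel ([0.70469] and [0.58158]): 1 − (1 − 0.70469)(1 − 0.58158) = 0.876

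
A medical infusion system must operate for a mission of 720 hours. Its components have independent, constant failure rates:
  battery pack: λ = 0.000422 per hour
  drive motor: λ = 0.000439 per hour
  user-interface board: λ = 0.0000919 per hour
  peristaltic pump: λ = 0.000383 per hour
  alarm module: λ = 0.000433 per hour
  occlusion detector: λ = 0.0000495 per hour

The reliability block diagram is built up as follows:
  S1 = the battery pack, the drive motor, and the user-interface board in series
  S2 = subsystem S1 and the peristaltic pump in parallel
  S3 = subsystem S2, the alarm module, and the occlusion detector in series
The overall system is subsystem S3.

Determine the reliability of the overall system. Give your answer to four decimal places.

0.6220

R(battery pack) = exp(−0.000422 × 720) = 0.737979
R(drive motor) = exp(−0.000439 × 720) = 0.729001
R(user-interface board) = exp(−0.0000919 × 720) = 0.935974
R(peristaltic pump) = exp(−0.000383 × 720) = 0.758995
R(alarm module) = exp(−0.000433 × 720) = 0.732157
R(occlusion detector) = exp(−0.0000495 × 720) = 0.964988
Series (battery pack, drive motor, and user-interface board): 0.737979 × 0.729001 × 0.935974 = 0.503542
Parallel ([0.503542] and peristaltic pump): 1 − (1 − 0.503542)(1 − 0.758995) = 0.880351
Series ([0.880351], alarm module, and occlusion detector): 0.880351 × 0.732157 × 0.964988 = 0.6220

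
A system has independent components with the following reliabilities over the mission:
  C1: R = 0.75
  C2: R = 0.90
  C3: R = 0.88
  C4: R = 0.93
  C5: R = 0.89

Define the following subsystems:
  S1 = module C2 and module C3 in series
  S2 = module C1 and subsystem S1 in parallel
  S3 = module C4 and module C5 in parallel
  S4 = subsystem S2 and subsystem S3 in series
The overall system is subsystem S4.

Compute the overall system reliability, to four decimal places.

0.9407

Series (C2 and C3): 0.900000 × 0.880000 = 0.792000
Parallel (C1 and [0.792000]): 1 − (1 − 0.750000)(1 − 0.792000) = 0.948000
Parallel (C4 and C5): 1 − (1 − 0.930000)(1 − 0.890000) = 0.992300
Series ([0.948000] and [0.992300]): 0.948000 × 0.992300 = 0.9407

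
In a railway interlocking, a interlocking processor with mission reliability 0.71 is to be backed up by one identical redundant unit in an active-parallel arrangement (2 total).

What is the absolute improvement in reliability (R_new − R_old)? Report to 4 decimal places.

R_before = 0.71
R_after = 1 − (1 − 0.71)^2 = 0.9159
ΔR = 0.9159 − 0.71 = 0.2059

0.2059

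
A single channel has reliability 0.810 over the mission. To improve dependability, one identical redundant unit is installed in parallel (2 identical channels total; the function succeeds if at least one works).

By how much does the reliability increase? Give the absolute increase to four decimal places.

0.1539

R_before = 0.810
R_after = 1 − (1 − 0.810)^2 = 0.9639
ΔR = 0.9639 − 0.810 = 0.1539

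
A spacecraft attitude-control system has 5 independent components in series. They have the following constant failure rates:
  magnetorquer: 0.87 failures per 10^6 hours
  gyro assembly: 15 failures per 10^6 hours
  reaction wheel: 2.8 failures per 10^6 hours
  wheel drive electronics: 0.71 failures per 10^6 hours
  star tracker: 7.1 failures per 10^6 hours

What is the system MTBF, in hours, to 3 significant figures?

37800

Series of exponential components: λ_sys = Σ λ_i
λ_sys = 0.00000087 + 0.000015 + 0.0000028 + 0.00000071 + 0.0000071 = 2.6480e-05 /h
MTBF = 1 / λ_sys = 37800 h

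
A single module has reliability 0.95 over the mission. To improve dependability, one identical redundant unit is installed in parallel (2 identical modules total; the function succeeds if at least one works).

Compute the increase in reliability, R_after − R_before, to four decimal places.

R_before = 0.95
R_after = 1 − (1 − 0.95)^2 = 0.9975
ΔR = 0.9975 − 0.95 = 0.0475

0.0475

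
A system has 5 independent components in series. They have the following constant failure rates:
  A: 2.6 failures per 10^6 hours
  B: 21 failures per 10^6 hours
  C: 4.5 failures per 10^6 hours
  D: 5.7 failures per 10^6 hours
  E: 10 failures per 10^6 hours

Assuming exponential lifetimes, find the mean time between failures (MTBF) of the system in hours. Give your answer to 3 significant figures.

22800

Series of exponential components: λ_sys = Σ λ_i
λ_sys = 0.0000026 + 0.000021 + 0.0000045 + 0.0000057 + 0.000010 = 4.3800e-05 /h
MTBF = 1 / λ_sys = 22800 h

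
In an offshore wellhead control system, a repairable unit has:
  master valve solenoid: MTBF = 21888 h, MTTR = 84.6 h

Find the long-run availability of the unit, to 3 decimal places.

A(master valve solenoid) = MTBF/(MTBF+MTTR) = 21888/(21888+84.6) = 0.996

0.996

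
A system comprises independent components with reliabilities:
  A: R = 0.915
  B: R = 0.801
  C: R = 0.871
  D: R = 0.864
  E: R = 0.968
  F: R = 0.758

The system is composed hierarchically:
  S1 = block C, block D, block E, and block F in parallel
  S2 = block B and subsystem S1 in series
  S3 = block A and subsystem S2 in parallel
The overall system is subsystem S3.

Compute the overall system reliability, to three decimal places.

0.983

Parallel (C, D, E, and F): 1 − (1 − 0.87100)(1 − 0.86400)(1 − 0.96800)(1 − 0.75800) = 0.99986
Series (B and [0.99986]): 0.80100 × 0.99986 = 0.80089
Parallel (A and [0.80089]): 1 − (1 − 0.91500)(1 − 0.80089) = 0.983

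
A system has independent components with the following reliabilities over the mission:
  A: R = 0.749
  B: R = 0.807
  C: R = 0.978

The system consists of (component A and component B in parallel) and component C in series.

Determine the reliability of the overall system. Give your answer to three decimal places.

0.931

Parallel (A and B): 1 − (1 − 0.74900)(1 − 0.80700) = 0.95156
Series ([0.95156] and C): 0.95156 × 0.97800 = 0.931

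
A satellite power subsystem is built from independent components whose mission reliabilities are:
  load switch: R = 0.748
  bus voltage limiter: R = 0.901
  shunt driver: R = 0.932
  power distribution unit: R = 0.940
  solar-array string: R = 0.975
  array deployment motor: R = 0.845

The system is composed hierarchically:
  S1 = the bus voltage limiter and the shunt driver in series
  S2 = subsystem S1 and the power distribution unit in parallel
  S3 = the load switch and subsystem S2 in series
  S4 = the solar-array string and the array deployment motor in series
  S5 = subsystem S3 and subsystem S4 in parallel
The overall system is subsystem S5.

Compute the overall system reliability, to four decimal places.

Series (bus voltage limiter and shunt driver): 0.901000 × 0.932000 = 0.839732
Parallel ([0.839732] and power distribution unit): 1 − (1 − 0.839732)(1 − 0.940000) = 0.990384
Series (load switch and [0.990384]): 0.748000 × 0.990384 = 0.740807
Series (solar-array string and array deployment motor): 0.975000 × 0.845000 = 0.823875
Parallel ([0.740807] and [0.823875]): 1 − (1 − 0.740807)(1 − 0.823875) = 0.9543

0.9543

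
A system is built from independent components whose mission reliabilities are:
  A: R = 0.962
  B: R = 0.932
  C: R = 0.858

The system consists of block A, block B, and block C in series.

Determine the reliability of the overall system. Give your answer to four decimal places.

Series (A, B, and C): 0.962000 × 0.932000 × 0.858000 = 0.7693

0.7693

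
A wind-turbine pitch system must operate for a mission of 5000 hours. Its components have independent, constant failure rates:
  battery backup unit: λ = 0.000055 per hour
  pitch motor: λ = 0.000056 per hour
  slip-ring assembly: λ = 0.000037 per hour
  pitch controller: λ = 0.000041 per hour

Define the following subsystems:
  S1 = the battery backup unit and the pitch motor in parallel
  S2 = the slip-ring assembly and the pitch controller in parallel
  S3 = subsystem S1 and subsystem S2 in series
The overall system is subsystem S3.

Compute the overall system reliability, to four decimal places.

R(battery backup unit) = exp(−0.000055 × 5000) = 0.759572
R(pitch motor) = exp(−0.000056 × 5000) = 0.755784
R(slip-ring assembly) = exp(−0.000037 × 5000) = 0.831104
R(pitch controller) = exp(−0.000041 × 5000) = 0.814647
Parallel (battery backup unit and pitch motor): 1 − (1 − 0.759572)(1 − 0.755784) = 0.941284
Parallel (slip-ring assembly and pitch controller): 1 − (1 − 0.831104)(1 − 0.814647) = 0.968695
Series ([0.941284] and [0.968695]): 0.941284 × 0.968695 = 0.9118

0.9118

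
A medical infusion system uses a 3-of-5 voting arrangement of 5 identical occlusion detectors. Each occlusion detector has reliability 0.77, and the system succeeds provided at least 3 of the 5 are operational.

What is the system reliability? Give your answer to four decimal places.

0.9164

R = Σ_{i=3}^{5} C(5,i) p^i (1−p)^{5−i} with p = 0.77
C(5,3)·0.77^3·0.23^2 = 0.241506
C(5,4)·0.77^4·0.23^1 = 0.404260
C(5,5)·0.77^5·0.23^0 = 0.270678
Sum = 0.9164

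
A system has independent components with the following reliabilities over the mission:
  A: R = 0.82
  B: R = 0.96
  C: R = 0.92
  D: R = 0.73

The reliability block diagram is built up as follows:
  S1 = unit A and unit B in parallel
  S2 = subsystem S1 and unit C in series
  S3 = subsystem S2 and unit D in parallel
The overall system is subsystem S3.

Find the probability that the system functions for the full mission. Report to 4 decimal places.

Parallel (A and B): 1 − (1 − 0.820000)(1 − 0.960000) = 0.992800
Series ([0.992800] and C): 0.992800 × 0.920000 = 0.913376
Parallel ([0.913376] and D): 1 − (1 − 0.913376)(1 − 0.730000) = 0.9766

0.9766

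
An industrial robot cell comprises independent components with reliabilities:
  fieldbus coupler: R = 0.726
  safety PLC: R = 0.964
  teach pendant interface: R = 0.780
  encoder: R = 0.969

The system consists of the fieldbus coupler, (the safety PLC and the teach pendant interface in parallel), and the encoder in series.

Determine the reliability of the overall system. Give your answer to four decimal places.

Parallel (safety PLC and teach pendant interface): 1 − (1 − 0.964000)(1 − 0.780000) = 0.992080
Series (fieldbus coupler, [0.992080], and encoder): 0.726000 × 0.992080 × 0.969000 = 0.6979

0.6979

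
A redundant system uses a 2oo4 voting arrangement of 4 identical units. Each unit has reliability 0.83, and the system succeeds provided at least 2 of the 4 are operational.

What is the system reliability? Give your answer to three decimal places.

R = Σ_{i=2}^{4} C(4,i) p^i (1−p)^{4−i} with p = 0.83
C(4,2)·0.83^2·0.17^2 = 0.11946
C(4,3)·0.83^3·0.17^1 = 0.38882
C(4,4)·0.83^4·0.17^0 = 0.47458
Sum = 0.983

0.983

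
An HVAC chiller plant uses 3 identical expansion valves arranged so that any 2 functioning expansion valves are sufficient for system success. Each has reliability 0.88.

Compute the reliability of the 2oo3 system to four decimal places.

R = Σ_{i=2}^{3} C(3,i) p^i (1−p)^{3−i} with p = 0.88
C(3,2)·0.88^2·0.12^1 = 0.278784
C(3,3)·0.88^3·0.12^0 = 0.681472
Sum = 0.9603

0.9603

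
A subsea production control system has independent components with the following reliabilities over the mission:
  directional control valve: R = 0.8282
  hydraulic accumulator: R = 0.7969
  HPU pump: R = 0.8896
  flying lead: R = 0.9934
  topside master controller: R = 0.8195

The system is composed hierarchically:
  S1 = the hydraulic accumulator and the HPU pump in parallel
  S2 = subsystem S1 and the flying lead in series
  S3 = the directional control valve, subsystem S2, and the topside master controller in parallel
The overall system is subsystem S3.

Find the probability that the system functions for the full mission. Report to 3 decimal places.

Parallel (hydraulic accumulator and HPU pump): 1 − (1 − 0.79690)(1 − 0.88960) = 0.97758
Series ([0.97758] and flying lead): 0.97758 × 0.99340 = 0.97113
Parallel (directional control valve, [0.97113], and topside master controller): 1 − (1 − 0.82820)(1 − 0.97113)(1 − 0.81950) = 0.999

0.999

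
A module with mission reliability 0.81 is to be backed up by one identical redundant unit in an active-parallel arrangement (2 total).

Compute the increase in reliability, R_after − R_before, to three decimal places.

0.154

R_before = 0.81
R_after = 1 − (1 − 0.81)^2 = 0.964
ΔR = 0.964 − 0.81 = 0.154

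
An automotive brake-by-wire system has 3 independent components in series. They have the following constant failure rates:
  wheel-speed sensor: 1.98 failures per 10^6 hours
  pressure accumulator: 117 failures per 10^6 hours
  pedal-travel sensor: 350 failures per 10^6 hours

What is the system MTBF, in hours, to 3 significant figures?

2130

Series of exponential components: λ_sys = Σ λ_i
λ_sys = 0.00000198 + 0.000117 + 0.000350 = 4.6898e-04 /h
MTBF = 1 / λ_sys = 2130 h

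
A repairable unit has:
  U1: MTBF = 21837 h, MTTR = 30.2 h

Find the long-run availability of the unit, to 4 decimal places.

A(U1) = MTBF/(MTBF+MTTR) = 21837/(21837+30.2) = 0.9986

0.9986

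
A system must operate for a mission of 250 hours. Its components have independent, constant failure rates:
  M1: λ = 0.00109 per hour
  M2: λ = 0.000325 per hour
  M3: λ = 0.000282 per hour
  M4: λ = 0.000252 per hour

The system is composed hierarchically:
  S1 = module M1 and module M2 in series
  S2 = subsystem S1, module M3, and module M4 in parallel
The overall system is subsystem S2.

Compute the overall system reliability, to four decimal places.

0.9988

R(M1) = exp(−0.00109 × 250) = 0.761473
R(M2) = exp(−0.000325 × 250) = 0.921963
R(M3) = exp(−0.000282 × 250) = 0.931928
R(M4) = exp(−0.000252 × 250) = 0.938943
Series (M1 and M2): 0.761473 × 0.921963 = 0.702050
Parallel ([0.702050], M3, and M4): 1 − (1 − 0.702050)(1 − 0.931928)(1 − 0.938943) = 0.9988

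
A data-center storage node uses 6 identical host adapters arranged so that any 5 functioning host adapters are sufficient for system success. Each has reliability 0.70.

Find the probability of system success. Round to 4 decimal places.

R = Σ_{i=5}^{6} C(6,i) p^i (1−p)^{6−i} with p = 0.70
C(6,5)·0.70^5·0.30^1 = 0.302526
C(6,6)·0.70^6·0.30^0 = 0.117649
Sum = 0.4202

0.4202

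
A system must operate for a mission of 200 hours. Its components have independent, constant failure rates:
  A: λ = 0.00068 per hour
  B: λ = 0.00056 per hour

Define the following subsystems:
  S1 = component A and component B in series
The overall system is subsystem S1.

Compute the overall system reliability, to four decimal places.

R(A) = exp(−0.00068 × 200) = 0.872843
R(B) = exp(−0.00056 × 200) = 0.894044
Series (A and B): 0.872843 × 0.894044 = 0.7804

0.7804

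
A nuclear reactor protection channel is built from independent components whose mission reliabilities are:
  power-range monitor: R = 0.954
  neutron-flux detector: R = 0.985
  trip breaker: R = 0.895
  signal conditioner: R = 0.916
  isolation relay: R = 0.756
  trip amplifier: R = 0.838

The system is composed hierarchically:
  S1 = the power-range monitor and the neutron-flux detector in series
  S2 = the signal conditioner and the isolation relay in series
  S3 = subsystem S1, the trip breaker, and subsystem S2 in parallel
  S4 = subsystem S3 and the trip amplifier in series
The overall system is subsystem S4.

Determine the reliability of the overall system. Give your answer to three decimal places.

Series (power-range monitor and neutron-flux detector): 0.95400 × 0.98500 = 0.93969
Series (signal conditioner and isolation relay): 0.91600 × 0.75600 = 0.69250
Parallel ([0.93969], trip breaker, and [0.69250]): 1 − (1 − 0.93969)(1 − 0.89500)(1 − 0.69250) = 0.99805
Series ([0.99805] and trip amplifier): 0.99805 × 0.83800 = 0.836

0.836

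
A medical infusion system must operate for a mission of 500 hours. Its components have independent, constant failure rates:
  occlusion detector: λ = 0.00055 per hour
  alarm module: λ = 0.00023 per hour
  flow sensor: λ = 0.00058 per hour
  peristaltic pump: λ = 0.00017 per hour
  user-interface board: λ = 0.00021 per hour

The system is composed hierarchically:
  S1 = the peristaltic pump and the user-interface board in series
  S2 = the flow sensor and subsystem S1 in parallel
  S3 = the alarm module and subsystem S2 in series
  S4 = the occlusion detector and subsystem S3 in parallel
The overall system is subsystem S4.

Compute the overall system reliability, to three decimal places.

R(occlusion detector) = exp(−0.00055 × 500) = 0.75957
R(alarm module) = exp(−0.00023 × 500) = 0.89137
R(flow sensor) = exp(−0.00058 × 500) = 0.74826
R(peristaltic pump) = exp(−0.00017 × 500) = 0.91851
R(user-interface board) = exp(−0.00021 × 500) = 0.90032
Series (peristaltic pump and user-interface board): 0.91851 × 0.90032 = 0.82695
Parallel (flow sensor and [0.82695]): 1 − (1 − 0.74826)(1 − 0.82695) = 0.95644
Series (alarm module and [0.95644]): 0.89137 × 0.95644 = 0.85254
Parallel (occlusion detector and [0.85254]): 1 − (1 − 0.75957)(1 − 0.85254) = 0.965

0.965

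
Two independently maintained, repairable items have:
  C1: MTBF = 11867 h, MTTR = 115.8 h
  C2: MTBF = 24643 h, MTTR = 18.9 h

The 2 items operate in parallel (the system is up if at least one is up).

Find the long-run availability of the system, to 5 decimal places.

0.99999

A(C1) = MTBF/(MTBF+MTTR) = 11867/(11867+115.8) = 0.990336
A(C2) = MTBF/(MTBF+MTTR) = 24643/(24643+18.9) = 0.999234
Parallel availability: 1 − (1 − 0.990336)(1 − 0.999234) = 0.99999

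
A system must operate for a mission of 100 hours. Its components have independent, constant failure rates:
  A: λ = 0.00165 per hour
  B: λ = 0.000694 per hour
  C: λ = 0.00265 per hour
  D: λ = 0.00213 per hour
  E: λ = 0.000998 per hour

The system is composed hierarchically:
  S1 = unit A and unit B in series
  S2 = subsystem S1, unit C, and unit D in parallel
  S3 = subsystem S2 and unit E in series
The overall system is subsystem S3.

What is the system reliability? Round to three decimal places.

R(A) = exp(−0.00165 × 100) = 0.84789
R(B) = exp(−0.000694 × 100) = 0.93295
R(C) = exp(−0.00265 × 100) = 0.76721
R(D) = exp(−0.00213 × 100) = 0.80816
R(E) = exp(−0.000998 × 100) = 0.90502
Series (A and B): 0.84789 × 0.93295 = 0.79104
Parallel ([0.79104], C, and D): 1 − (1 − 0.79104)(1 − 0.76721)(1 − 0.80816) = 0.99067
Series ([0.99067] and E): 0.99067 × 0.90502 = 0.897

0.897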